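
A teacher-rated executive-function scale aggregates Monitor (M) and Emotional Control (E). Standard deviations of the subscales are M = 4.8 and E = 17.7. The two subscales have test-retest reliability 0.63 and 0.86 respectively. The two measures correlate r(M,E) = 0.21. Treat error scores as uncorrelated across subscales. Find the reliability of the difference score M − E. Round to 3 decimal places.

Var(M−E) = 4.8² + 17.7² − 2·4.8·17.7·0.21 = 336.33 − 35.6832 = 300.647.
Under uncorrelated errors the observed covariances equal the true-score covariances, so only the own-variance terms attenuate.
True-score variance = [4.8²·0.63 + 17.7²·0.86] − 35.6832 = 283.945 − 35.6832 = 248.261.
Reliability = 248.261 / 300.647 = 0.826.

0.826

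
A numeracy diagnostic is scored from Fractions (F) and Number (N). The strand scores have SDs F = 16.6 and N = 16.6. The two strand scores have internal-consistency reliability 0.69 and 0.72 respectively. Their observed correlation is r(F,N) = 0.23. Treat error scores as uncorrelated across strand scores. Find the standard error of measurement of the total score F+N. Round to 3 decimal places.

12.751

Var(total) = 551.12 + 126.758 = 677.878.
True-score variance = 388.54 + 126.758 = 515.297, so reliability = 0.7602.
Error variance = 677.878 − 515.297 = 162.58; SEM = √162.58 = 12.751.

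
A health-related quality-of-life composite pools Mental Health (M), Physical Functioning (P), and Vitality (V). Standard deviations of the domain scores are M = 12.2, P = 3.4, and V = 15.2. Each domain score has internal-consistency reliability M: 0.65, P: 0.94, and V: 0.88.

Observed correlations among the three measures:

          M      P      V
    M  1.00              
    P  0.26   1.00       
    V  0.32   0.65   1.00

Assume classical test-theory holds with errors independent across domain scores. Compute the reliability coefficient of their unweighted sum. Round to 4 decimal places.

0.8656

Var(M+P+V) = 12.2² + 3.4² + 15.2² + 2·[12.2·3.4·0.26 + 12.2·15.2·0.32 + 3.4·15.2·0.65] = 391.44 + 207.435 = 598.875.
Because errors are independent across components, Cov(Tᵢ,Tⱼ) = Cov(Xᵢ,Xⱼ); the off-diagonal part of the true-score variance is the same as above.
True-score variance = [12.2²·0.65 + 3.4²·0.94 + 15.2²·0.88] + 207.435 = 310.928 + 207.435 = 518.363.
Reliability = 518.363 / 598.875 = 0.8656.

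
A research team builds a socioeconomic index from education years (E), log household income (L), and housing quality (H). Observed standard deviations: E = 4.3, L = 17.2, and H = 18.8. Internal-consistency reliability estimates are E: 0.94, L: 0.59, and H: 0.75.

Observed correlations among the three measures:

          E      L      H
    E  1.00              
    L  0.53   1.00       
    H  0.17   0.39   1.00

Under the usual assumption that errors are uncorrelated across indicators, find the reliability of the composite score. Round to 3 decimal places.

0.795

Var(E+L+H) = 4.3² + 17.2² + 18.8² + 2·[4.3·17.2·0.53 + 4.3·18.8·0.17 + 17.2·18.8·0.39] = 667.77 + 358.104 = 1025.87.
With uncorrelated errors the cross-covariances are all true-score covariance, so they carry over unchanged; only the diagonal terms shrink to ρᵢσᵢ².
True-score variance = [4.3²·0.94 + 17.2²·0.59 + 18.8²·0.75] + 358.104 = 457.006 + 358.104 = 815.11.
Reliability = 815.11 / 1025.87 = 0.795.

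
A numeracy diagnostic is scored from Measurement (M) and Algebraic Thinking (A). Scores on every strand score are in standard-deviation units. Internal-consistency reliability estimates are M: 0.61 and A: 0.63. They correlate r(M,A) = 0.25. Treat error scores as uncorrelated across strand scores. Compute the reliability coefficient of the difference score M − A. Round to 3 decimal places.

0.493

Var(M−A) = 1 + 1 − 2·0.25 = 2 − 0.5 = 1.5.
Because errors are independent across components, Cov(Tᵢ,Tⱼ) = Cov(Xᵢ,Xⱼ); the off-diagonal part of the true-score variance is the same as above.
True-score variance = [0.61 + 0.63] − 0.5 = 1.24 − 0.5 = 0.74.
Reliability = 0.74 / 1.5 = 0.493.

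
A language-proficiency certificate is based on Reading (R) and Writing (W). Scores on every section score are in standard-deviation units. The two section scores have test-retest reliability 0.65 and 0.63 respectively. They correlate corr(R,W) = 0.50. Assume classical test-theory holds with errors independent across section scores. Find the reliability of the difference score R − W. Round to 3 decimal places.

0.280

Var(R−W) = 1 + 1 − 2·0.50 = 2 − 1 = 1.
Under uncorrelated errors the observed covariances equal the true-score covariances, so only the own-variance terms attenuate.
True-score variance = [0.65 + 0.63] − 1 = 1.28 − 1 = 0.28.
Reliability = 0.28 / 1 = 0.280.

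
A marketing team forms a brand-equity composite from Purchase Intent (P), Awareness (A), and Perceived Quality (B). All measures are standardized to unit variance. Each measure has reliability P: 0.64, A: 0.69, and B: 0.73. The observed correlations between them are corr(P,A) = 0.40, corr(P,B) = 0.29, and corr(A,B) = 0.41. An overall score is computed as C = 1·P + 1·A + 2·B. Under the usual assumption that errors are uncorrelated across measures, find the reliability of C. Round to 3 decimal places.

0.818

Var(C) = 1 + 1 + 2² + 2·[0.40 + 2·0.29 + 2·0.41] = 6 + 3.6 = 9.6.
With uncorrelated errors the cross-covariances are all true-score covariance, so they carry over unchanged; only the diagonal terms shrink to ρᵢσᵢ².
True-score variance = [0.64 + 0.69 + 2²·0.73] + 3.6 = 4.25 + 3.6 = 7.85.
Reliability = 7.85 / 9.6 = 0.818.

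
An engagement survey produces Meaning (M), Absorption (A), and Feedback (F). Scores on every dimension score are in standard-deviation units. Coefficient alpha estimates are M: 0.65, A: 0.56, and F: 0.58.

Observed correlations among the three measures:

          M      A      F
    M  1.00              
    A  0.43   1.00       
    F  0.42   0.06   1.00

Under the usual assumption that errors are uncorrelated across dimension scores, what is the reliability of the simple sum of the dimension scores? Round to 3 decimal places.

0.749

Var(M+A+F) = 3 + 2·[0.43 + 0.42 + 0.06] = 3 + 1.82 = 4.82.
Because errors are independent across components, Cov(Tᵢ,Tⱼ) = Cov(Xᵢ,Xⱼ); the off-diagonal part of the true-score variance is the same as above.
True-score variance = [0.65 + 0.56 + 0.58] + 1.82 = 1.79 + 1.82 = 3.61.
Reliability = 3.61 / 4.82 = 0.749.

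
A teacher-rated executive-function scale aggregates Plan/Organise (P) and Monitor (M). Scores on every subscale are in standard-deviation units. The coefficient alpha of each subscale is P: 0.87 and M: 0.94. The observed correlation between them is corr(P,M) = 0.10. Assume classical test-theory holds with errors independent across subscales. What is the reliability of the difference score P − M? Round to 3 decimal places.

Var(P−M) = 1 + 1 − 2·0.10 = 2 − 0.2 = 1.8.
With uncorrelated errors the cross-covariances are all true-score covariance, so they carry over unchanged; only the diagonal terms shrink to ρᵢσᵢ².
True-score variance = [0.87 + 0.94] − 0.2 = 1.81 − 0.2 = 1.61.
Reliability = 1.61 / 1.8 = 0.894.

0.894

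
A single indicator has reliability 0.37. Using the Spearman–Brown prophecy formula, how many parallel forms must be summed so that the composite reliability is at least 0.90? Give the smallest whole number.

k ≥ ρ*(1−ρ₁)/(ρ₁(1−ρ*)) = 0.90·0.63 / (0.37·0.10) = 15.324.
Smallest integer k = 16.

16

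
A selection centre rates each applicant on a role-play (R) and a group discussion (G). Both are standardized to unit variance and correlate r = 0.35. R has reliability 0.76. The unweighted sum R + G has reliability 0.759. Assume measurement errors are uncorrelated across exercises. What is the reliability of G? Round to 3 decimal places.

Var(R+G) = 2 + 2·0.35 = 2.700.
True-score variance = ρ_R + ρ_G + 2·0.35, so 0.759 = (0.76 + ρ_G + 0.70) / 2.700.
ρ_G = 0.759·2.700 − 0.76 − 0.70 = 0.589.

0.589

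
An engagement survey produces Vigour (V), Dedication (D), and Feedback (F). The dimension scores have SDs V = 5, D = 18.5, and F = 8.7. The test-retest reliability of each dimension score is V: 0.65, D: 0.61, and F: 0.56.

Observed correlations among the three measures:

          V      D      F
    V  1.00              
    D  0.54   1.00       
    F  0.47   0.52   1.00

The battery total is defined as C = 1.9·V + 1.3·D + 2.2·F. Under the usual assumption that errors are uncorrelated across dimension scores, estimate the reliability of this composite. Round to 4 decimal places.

Var(C) = 1.9²·5² + 1.3²·18.5² + 2.2²·8.7² + 2·[2.47·5·18.5·0.54 + 4.18·5·8.7·0.47 + 2.86·18.5·8.7·0.52] = 1034.99 + 896.403 = 1931.39.
Under uncorrelated errors the observed covariances equal the true-score covariances, so only the own-variance terms attenuate.
True-score variance = [1.9²·5²·0.65 + 1.3²·18.5²·0.61 + 2.2²·8.7²·0.56] + 896.403 = 616.638 + 896.403 = 1513.04.
Reliability = 1513.04 / 1931.39 = 0.7834.

0.7834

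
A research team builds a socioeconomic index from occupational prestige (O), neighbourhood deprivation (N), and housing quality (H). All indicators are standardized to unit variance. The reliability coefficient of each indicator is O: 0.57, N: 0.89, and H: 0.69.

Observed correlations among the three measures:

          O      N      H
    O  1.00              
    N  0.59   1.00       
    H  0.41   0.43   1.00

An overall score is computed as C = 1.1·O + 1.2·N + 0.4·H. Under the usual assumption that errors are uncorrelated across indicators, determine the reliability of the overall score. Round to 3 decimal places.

0.858

Var(C) = 1.1² + 1.2² + 0.4² + 2·[1.32·0.59 + 0.44·0.41 + 0.48·0.43] = 2.81 + 2.3312 = 5.1412.
Because errors are independent across components, Cov(Tᵢ,Tⱼ) = Cov(Xᵢ,Xⱼ); the off-diagonal part of the true-score variance is the same as above.
True-score variance = [1.1²·0.57 + 1.2²·0.89 + 0.4²·0.69] + 2.3312 = 2.0817 + 2.3312 = 4.4129.
Reliability = 4.4129 / 5.1412 = 0.858.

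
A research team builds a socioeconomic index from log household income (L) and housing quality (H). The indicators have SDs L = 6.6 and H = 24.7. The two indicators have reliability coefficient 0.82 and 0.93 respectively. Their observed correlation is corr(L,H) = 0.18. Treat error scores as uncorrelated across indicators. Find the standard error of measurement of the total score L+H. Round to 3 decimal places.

7.110

Var(total) = 653.65 + 58.6872 = 712.337.
True-score variance = 603.103 + 58.6872 = 661.79, so reliability = 0.9290.
Error variance = 712.337 − 661.79 = 50.5471; SEM = √50.5471 = 7.110.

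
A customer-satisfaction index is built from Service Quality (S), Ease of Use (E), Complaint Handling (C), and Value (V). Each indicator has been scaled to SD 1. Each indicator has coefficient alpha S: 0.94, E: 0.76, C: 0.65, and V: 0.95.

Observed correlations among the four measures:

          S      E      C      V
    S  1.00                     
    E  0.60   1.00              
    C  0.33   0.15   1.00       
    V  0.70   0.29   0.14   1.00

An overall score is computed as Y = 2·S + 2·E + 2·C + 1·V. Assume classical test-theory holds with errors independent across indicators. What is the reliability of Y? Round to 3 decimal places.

Var(Y) = 2² + 2² + 2² + 1 + 2·[4·0.60 + 4·0.33 + 2·0.70 + 4·0.15 + 2·0.29 + 2·0.14] = 13 + 13.16 = 26.16.
Because errors are independent across components, Cov(Tᵢ,Tⱼ) = Cov(Xᵢ,Xⱼ); the off-diagonal part of the true-score variance is the same as above.
True-score variance = [2²·0.94 + 2²·0.76 + 2²·0.65 + 0.95] + 13.16 = 10.35 + 13.16 = 23.51.
Reliability = 23.51 / 26.16 = 0.899.

0.899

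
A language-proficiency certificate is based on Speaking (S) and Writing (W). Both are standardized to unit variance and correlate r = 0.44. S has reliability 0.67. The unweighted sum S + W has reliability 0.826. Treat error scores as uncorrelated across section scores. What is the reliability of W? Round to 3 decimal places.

Var(S+W) = 2 + 2·0.44 = 2.880.
True-score variance = ρ_S + ρ_W + 2·0.44, so 0.826 = (0.67 + ρ_W + 0.88) / 2.880.
ρ_W = 0.826·2.880 − 0.67 − 0.88 = 0.829.

0.829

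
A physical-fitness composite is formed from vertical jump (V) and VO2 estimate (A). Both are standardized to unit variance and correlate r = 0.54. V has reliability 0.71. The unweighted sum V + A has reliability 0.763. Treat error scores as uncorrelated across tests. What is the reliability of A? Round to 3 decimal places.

0.560

Var(V+A) = 2 + 2·0.54 = 3.080.
True-score variance = ρ_V + ρ_A + 2·0.54, so 0.763 = (0.71 + ρ_A + 1.08) / 3.080.
ρ_A = 0.763·3.080 − 0.71 − 1.08 = 0.560.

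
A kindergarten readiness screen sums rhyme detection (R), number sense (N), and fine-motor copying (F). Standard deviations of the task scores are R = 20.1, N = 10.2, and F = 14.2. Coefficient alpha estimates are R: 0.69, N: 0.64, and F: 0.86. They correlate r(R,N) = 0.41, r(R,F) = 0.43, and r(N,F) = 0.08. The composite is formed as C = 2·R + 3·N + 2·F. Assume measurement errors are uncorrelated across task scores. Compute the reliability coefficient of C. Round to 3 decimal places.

0.827

Var(C) = 2²·20.1² + 3²·10.2² + 2²·14.2² + 2·[6·20.1·10.2·0.41 + 4·20.1·14.2·0.43 + 6·10.2·14.2·0.08] = 3358.96 + 2129.59 = 5488.55.
Under uncorrelated errors the observed covariances equal the true-score covariances, so only the own-variance terms attenuate.
True-score variance = [2²·20.1²·0.69 + 3²·10.2²·0.64 + 2²·14.2²·0.86] + 2129.59 = 2407.98 + 2129.59 = 4537.57.
Reliability = 4537.57 / 5488.55 = 0.827.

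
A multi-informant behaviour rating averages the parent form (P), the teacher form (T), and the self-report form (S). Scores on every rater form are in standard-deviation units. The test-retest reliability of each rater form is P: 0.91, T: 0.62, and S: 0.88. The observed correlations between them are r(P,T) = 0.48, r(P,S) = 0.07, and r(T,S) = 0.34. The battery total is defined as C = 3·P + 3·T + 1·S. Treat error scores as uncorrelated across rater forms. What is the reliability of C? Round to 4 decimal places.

0.8555

Var(C) = 3² + 3² + 1 + 2·[9·0.48 + 3·0.07 + 3·0.34] = 19 + 11.1 = 30.1.
Under uncorrelated errors the observed covariances equal the true-score covariances, so only the own-variance terms attenuate.
True-score variance = [3²·0.91 + 3²·0.62 + 0.88] + 11.1 = 14.65 + 11.1 = 25.75.
Reliability = 25.75 / 30.1 = 0.8555.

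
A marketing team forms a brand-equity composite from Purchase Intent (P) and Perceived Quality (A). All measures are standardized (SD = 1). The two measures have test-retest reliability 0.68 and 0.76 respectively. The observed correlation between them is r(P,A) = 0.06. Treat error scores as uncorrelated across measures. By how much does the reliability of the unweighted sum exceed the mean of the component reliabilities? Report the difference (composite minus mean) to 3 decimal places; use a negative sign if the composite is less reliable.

0.016

Var(sum) = 2 + 0.12 = 2.12; true-score variance = 1.44 + 0.12 = 1.56; composite reliability = 0.7358.
Mean component reliability = 0.7200.
Difference = 0.7358 − 0.7200 = 0.016.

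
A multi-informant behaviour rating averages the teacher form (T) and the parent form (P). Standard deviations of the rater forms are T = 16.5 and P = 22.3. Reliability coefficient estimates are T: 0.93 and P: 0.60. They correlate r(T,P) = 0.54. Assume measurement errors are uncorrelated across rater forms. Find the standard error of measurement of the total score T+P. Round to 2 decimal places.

14.76

Var(total) = 769.54 + 397.386 = 1166.93.
True-score variance = 551.567 + 397.386 = 948.953, so reliability = 0.8132.
Error variance = 1166.93 − 948.953 = 217.973; SEM = √217.973 = 14.76.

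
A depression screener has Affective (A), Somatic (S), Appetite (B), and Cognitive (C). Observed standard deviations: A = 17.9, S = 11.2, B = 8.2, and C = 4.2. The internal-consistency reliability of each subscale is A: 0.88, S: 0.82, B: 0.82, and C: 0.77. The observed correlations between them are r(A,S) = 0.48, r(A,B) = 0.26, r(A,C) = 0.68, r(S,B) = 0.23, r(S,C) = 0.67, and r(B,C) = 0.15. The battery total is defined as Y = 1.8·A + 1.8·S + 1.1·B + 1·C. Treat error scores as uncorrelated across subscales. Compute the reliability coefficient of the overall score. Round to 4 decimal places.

Var(Y) = 1.8²·17.9² + 1.8²·11.2² + 1.1²·8.2² + 4.2² + 2·[3.24·17.9·11.2·0.48 + 1.98·17.9·8.2·0.26 + 1.8·17.9·4.2·0.68 + 1.98·11.2·8.2·0.23 + 1.8·11.2·4.2·0.67 + 1.1·8.2·4.2·0.15] = 1543.55 + 1167.21 = 2710.77.
With uncorrelated errors the cross-covariances are all true-score covariance, so they carry over unchanged; only the diagonal terms shrink to ρᵢσᵢ².
True-score variance = [1.8²·17.9²·0.88 + 1.8²·11.2²·0.82 + 1.1²·8.2²·0.82 + 4.2²·0.77] + 1167.21 = 1327.12 + 1167.21 = 2494.33.
Reliability = 2494.33 / 2710.77 = 0.9202.

0.9202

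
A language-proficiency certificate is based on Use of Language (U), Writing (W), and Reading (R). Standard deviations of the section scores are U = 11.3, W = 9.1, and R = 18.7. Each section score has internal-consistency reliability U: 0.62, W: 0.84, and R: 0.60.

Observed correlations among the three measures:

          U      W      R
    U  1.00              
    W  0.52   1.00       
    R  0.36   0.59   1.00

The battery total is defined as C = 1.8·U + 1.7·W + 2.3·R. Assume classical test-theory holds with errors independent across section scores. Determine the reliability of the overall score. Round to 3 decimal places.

Var(C) = 1.8²·11.3² + 1.7²·9.1² + 2.3²·18.7² + 2·[3.06·11.3·9.1·0.52 + 4.14·11.3·18.7·0.36 + 3.91·9.1·18.7·0.59] = 2502.9 + 1742.25 = 4245.15.
Under uncorrelated errors the observed covariances equal the true-score covariances, so only the own-variance terms attenuate.
True-score variance = [1.8²·11.3²·0.62 + 1.7²·9.1²·0.84 + 2.3²·18.7²·0.60] + 1742.25 = 1567.45 + 1742.25 = 3309.7.
Reliability = 3309.7 / 4245.15 = 0.780.

0.780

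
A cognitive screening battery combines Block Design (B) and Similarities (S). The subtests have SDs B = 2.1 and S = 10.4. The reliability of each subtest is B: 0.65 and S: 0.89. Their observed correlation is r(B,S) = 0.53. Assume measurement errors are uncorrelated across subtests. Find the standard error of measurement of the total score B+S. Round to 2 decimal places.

3.67

Var(total) = 112.57 + 23.1504 = 135.72.
True-score variance = 99.1289 + 23.1504 = 122.279, so reliability = 0.9010.
Error variance = 135.72 − 122.279 = 13.4411; SEM = √13.4411 = 3.67.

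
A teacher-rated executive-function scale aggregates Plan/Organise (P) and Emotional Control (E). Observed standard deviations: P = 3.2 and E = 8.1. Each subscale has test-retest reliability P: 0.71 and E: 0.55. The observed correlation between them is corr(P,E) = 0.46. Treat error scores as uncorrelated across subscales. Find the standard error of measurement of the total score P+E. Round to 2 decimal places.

Var(total) = 75.85 + 23.8464 = 99.6964.
True-score variance = 43.3559 + 23.8464 = 67.2023, so reliability = 0.6741.
Error variance = 99.6964 − 67.2023 = 32.4941; SEM = √32.4941 = 5.70.

5.70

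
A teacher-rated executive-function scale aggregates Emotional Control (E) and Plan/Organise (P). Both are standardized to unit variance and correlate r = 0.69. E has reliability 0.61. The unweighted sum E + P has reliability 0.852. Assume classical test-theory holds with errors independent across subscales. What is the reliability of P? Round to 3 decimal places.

0.890

Var(E+P) = 2 + 2·0.69 = 3.380.
True-score variance = ρ_E + ρ_P + 2·0.69, so 0.852 = (0.61 + ρ_P + 1.38) / 3.380.
ρ_P = 0.852·3.380 − 0.61 − 1.38 = 0.890.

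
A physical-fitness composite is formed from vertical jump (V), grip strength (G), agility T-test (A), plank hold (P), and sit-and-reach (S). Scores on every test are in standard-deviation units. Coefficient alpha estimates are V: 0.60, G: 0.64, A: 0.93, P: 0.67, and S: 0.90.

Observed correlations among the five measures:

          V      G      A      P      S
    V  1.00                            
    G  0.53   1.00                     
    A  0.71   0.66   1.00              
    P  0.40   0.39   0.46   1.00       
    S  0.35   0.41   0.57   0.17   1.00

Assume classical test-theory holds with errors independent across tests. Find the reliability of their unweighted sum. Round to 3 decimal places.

0.912

Var(V+G+A+P+S) = 5 + 2·[0.53 + 0.71 + 0.40 + 0.35 + 0.66 + 0.39 + 0.41 + 0.46 + 0.57 + 0.17] = 5 + 9.3 = 14.3.
Because errors are independent across components, Cov(Tᵢ,Tⱼ) = Cov(Xᵢ,Xⱼ); the off-diagonal part of the true-score variance is the same as above.
True-score variance = [0.60 + 0.64 + 0.93 + 0.67 + 0.90] + 9.3 = 3.74 + 9.3 = 13.04.
Reliability = 13.04 / 14.3 = 0.912.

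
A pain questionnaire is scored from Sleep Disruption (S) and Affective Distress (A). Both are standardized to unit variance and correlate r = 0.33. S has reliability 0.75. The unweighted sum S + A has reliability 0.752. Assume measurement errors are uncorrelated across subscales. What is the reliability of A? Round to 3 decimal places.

0.590

Var(S+A) = 2 + 2·0.33 = 2.660.
True-score variance = ρ_S + ρ_A + 2·0.33, so 0.752 = (0.75 + ρ_A + 0.66) / 2.660.
ρ_A = 0.752·2.660 − 0.75 − 0.66 = 0.590.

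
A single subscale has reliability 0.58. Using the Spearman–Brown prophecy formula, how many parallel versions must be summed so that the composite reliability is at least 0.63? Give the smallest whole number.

2

k ≥ ρ*(1−ρ₁)/(ρ₁(1−ρ*)) = 0.63·0.42 / (0.58·0.37) = 1.233.
Smallest integer k = 2.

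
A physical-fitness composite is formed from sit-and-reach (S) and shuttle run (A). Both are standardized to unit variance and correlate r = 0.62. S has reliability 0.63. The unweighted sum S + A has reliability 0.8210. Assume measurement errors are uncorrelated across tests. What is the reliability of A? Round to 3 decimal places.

Var(S+A) = 2 + 2·0.62 = 3.240.
True-score variance = ρ_S + ρ_A + 2·0.62, so 0.8210 = (0.63 + ρ_A + 1.24) / 3.240.
ρ_A = 0.8210·3.240 − 0.63 − 1.24 = 0.790.

0.790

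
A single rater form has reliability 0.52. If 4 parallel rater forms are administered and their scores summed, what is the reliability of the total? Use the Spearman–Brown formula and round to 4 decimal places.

ρ_k = kρ / (1 + (k−1)ρ) = 4·0.52 / (1 + 3·0.52) = 2.080 / 2.560 = 0.8125.

0.8125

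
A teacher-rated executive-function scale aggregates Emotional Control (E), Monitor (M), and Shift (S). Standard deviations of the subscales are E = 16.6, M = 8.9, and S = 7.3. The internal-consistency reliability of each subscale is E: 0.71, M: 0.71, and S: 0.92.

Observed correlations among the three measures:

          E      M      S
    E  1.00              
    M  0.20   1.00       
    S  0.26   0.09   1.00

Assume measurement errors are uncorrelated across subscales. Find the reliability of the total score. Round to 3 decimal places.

0.802

Var(E+M+S) = 16.6² + 8.9² + 7.3² + 2·[16.6·8.9·0.20 + 16.6·7.3·0.26 + 8.9·7.3·0.09] = 408.06 + 133.804 = 541.864.
With uncorrelated errors the cross-covariances are all true-score covariance, so they carry over unchanged; only the diagonal terms shrink to ρᵢσᵢ².
True-score variance = [16.6²·0.71 + 8.9²·0.71 + 7.3²·0.92] + 133.804 = 300.914 + 133.804 = 434.718.
Reliability = 434.718 / 541.864 = 0.802.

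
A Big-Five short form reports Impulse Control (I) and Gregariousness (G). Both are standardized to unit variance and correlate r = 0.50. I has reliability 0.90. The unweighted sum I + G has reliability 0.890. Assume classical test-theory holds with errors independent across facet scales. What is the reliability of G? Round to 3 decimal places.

0.770

Var(I+G) = 2 + 2·0.50 = 3.000.
True-score variance = ρ_I + ρ_G + 2·0.50, so 0.890 = (0.90 + ρ_G + 1.00) / 3.000.
ρ_G = 0.890·3.000 − 0.90 − 1.00 = 0.770.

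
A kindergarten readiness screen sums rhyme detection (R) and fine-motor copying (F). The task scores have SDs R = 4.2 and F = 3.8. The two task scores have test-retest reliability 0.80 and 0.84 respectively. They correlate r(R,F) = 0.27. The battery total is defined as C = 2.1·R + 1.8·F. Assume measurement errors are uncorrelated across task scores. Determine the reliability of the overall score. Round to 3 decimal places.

0.853

Var(C) = 2.1²·4.2² + 1.8²·3.8² + 2·[3.78·4.2·3.8·0.27] = 124.578 + 32.5776 = 157.156.
Under uncorrelated errors the observed covariances equal the true-score covariances, so only the own-variance terms attenuate.
True-score variance = [2.1²·4.2²·0.80 + 1.8²·3.8²·0.84] + 32.5776 = 101.534 + 32.5776 = 134.111.
Reliability = 134.111 / 157.156 = 0.853.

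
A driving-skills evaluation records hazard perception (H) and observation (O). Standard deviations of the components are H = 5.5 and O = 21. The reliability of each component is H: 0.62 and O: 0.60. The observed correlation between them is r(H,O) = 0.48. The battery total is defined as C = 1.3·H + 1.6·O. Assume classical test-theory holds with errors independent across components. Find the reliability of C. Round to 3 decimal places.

Var(C) = 1.3²·5.5² + 1.6²·21² + 2·[2.08·5.5·21·0.48] = 1180.08 + 230.63 = 1410.71.
With uncorrelated errors the cross-covariances are all true-score covariance, so they carry over unchanged; only the diagonal terms shrink to ρᵢσᵢ².
True-score variance = [1.3²·5.5²·0.62 + 1.6²·21²·0.60] + 230.63 = 709.072 + 230.63 = 939.702.
Reliability = 939.702 / 1410.71 = 0.666.

0.666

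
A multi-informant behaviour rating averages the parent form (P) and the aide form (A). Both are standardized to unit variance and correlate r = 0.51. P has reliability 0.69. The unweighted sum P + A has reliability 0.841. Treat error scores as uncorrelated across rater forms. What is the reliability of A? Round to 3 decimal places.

0.830

Var(P+A) = 2 + 2·0.51 = 3.020.
True-score variance = ρ_P + ρ_A + 2·0.51, so 0.841 = (0.69 + ρ_A + 1.02) / 3.020.
ρ_A = 0.841·3.020 − 0.69 − 1.02 = 0.830.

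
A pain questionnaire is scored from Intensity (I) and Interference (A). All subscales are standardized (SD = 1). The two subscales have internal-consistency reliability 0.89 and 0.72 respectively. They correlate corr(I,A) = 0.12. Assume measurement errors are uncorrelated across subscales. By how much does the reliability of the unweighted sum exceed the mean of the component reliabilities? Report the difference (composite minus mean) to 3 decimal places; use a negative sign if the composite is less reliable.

0.021

Var(sum) = 2 + 0.24 = 2.24; true-score variance = 1.61 + 0.24 = 1.85; composite reliability = 0.8259.
Mean component reliability = 0.8050.
Difference = 0.8259 − 0.8050 = 0.021.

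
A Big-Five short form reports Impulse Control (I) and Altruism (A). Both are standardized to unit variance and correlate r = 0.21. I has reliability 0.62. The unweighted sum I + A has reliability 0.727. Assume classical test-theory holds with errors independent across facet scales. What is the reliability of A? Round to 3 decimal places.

Var(I+A) = 2 + 2·0.21 = 2.420.
True-score variance = ρ_I + ρ_A + 2·0.21, so 0.727 = (0.62 + ρ_A + 0.42) / 2.420.
ρ_A = 0.727·2.420 − 0.62 − 0.42 = 0.719.

0.719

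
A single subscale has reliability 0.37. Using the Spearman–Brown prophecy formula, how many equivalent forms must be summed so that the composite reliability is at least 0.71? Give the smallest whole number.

5

k ≥ ρ*(1−ρ₁)/(ρ₁(1−ρ*)) = 0.71·0.63 / (0.37·0.29) = 4.169.
Smallest integer k = 5.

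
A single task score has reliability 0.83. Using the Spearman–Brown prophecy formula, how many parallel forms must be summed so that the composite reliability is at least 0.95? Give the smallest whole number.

k ≥ ρ*(1−ρ₁)/(ρ₁(1−ρ*)) = 0.95·0.17 / (0.83·0.05) = 3.892.
Smallest integer k = 4.

4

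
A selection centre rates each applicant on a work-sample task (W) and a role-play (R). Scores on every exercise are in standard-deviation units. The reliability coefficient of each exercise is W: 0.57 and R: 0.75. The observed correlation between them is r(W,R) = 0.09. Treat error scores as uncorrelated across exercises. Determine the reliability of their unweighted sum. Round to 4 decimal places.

0.6881

Var(W+R) = 2 + 2·[0.09] = 2 + 0.18 = 2.18.
Under uncorrelated errors the observed covariances equal the true-score covariances, so only the own-variance terms attenuate.
True-score variance = [0.57 + 0.75] + 0.18 = 1.32 + 0.18 = 1.5.
Reliability = 1.5 / 2.18 = 0.6881.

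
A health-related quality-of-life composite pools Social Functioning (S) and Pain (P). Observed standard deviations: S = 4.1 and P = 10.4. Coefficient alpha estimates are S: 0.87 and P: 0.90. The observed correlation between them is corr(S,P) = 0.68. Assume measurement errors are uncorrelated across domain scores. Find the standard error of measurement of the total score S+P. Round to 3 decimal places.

3.606

Var(total) = 124.97 + 57.9904 = 182.96.
True-score variance = 111.969 + 57.9904 = 169.959, so reliability = 0.9289.
Error variance = 182.96 − 169.959 = 13.0013; SEM = √13.0013 = 3.606.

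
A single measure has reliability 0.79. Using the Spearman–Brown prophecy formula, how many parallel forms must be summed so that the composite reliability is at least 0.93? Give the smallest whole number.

4

k ≥ ρ*(1−ρ₁)/(ρ₁(1−ρ*)) = 0.93·0.21 / (0.79·0.07) = 3.532.
Smallest integer k = 4.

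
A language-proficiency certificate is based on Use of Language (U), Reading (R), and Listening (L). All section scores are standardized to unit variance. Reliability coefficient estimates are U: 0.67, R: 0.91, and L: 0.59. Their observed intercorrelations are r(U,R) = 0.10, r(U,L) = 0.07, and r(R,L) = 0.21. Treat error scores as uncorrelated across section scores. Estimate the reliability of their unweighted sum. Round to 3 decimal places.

0.779

Var(U+R+L) = 3 + 2·[0.10 + 0.07 + 0.21] = 3 + 0.76 = 3.76.
Under uncorrelated errors the observed covariances equal the true-score covariances, so only the own-variance terms attenuate.
True-score variance = [0.67 + 0.91 + 0.59] + 0.76 = 2.17 + 0.76 = 2.93.
Reliability = 2.93 / 3.76 = 0.779.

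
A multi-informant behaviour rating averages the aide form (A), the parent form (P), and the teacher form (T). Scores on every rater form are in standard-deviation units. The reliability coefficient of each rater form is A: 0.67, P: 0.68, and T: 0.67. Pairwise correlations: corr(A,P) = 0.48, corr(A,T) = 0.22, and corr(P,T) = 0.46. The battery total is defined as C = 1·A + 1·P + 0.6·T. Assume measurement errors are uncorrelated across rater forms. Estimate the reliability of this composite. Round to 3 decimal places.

0.814

Var(C) = 1 + 1 + 0.6² + 2·[0.48 + 0.6·0.22 + 0.6·0.46] = 2.36 + 1.776 = 4.136.
Because errors are independent across components, Cov(Tᵢ,Tⱼ) = Cov(Xᵢ,Xⱼ); the off-diagonal part of the true-score variance is the same as above.
True-score variance = [0.67 + 0.68 + 0.6²·0.67] + 1.776 = 1.5912 + 1.776 = 3.3672.
Reliability = 3.3672 / 4.136 = 0.814.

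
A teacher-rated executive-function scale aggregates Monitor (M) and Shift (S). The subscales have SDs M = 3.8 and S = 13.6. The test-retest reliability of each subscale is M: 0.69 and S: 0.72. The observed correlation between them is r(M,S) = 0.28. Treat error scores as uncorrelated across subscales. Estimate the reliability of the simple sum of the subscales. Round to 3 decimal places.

Var(M+S) = 3.8² + 13.6² + 2·[3.8·13.6·0.28] = 199.4 + 28.9408 = 228.341.
Under uncorrelated errors the observed covariances equal the true-score covariances, so only the own-variance terms attenuate.
True-score variance = [3.8²·0.69 + 13.6²·0.72] + 28.9408 = 143.135 + 28.9408 = 172.076.
Reliability = 172.076 / 228.341 = 0.754.

0.754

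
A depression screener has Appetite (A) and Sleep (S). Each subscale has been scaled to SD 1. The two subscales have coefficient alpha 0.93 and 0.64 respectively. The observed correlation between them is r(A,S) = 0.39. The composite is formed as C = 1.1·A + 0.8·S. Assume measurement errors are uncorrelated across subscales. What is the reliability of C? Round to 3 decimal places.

0.876

Var(C) = 1.1² + 0.8² + 2·[0.88·0.39] = 1.85 + 0.6864 = 2.5364.
Because errors are independent across components, Cov(Tᵢ,Tⱼ) = Cov(Xᵢ,Xⱼ); the off-diagonal part of the true-score variance is the same as above.
True-score variance = [1.1²·0.93 + 0.8²·0.64] + 0.6864 = 1.5349 + 0.6864 = 2.2213.
Reliability = 2.2213 / 2.5364 = 0.876.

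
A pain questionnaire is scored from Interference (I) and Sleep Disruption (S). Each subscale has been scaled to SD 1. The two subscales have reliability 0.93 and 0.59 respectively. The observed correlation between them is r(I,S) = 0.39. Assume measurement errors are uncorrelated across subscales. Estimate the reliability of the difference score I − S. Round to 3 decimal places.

Var(I−S) = 1 + 1 − 2·0.39 = 2 − 0.78 = 1.22.
Under uncorrelated errors the observed covariances equal the true-score covariances, so only the own-variance terms attenuate.
True-score variance = [0.93 + 0.59] − 0.78 = 1.52 − 0.78 = 0.74.
Reliability = 0.74 / 1.22 = 0.607.

0.607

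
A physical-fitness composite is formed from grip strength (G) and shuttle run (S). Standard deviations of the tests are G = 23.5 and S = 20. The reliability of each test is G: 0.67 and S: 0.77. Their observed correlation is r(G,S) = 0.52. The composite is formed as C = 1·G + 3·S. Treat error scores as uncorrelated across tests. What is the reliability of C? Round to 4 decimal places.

Var(C) = 23.5² + 3²·20² + 2·[3·23.5·20·0.52] = 4152.25 + 1466.4 = 5618.65.
Under uncorrelated errors the observed covariances equal the true-score covariances, so only the own-variance terms attenuate.
True-score variance = [23.5²·0.67 + 3²·20²·0.77] + 1466.4 = 3142.01 + 1466.4 = 4608.41.
Reliability = 4608.41 / 5618.65 = 0.8202.

0.8202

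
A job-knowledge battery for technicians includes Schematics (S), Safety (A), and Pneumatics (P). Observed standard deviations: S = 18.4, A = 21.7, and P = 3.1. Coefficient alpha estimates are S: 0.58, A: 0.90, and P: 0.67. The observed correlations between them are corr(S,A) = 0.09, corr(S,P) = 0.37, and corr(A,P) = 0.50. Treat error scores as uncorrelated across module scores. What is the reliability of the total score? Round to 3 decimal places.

Var(S+A+P) = 18.4² + 21.7² + 3.1² + 2·[18.4·21.7·0.09 + 18.4·3.1·0.37 + 21.7·3.1·0.50] = 819.06 + 181.35 = 1000.41.
With uncorrelated errors the cross-covariances are all true-score covariance, so they carry over unchanged; only the diagonal terms shrink to ρᵢσᵢ².
True-score variance = [18.4²·0.58 + 21.7²·0.90 + 3.1²·0.67] + 181.35 = 626.604 + 181.35 = 807.954.
Reliability = 807.954 / 1000.41 = 0.808.

0.808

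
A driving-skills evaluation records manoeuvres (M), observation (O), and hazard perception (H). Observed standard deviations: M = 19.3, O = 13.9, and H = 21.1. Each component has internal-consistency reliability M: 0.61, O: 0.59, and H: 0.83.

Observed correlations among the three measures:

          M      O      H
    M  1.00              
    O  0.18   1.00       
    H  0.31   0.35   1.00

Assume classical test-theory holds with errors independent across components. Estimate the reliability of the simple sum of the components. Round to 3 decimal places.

0.808

Var(M+O+H) = 19.3² + 13.9² + 21.1² + 2·[19.3·13.9·0.18 + 19.3·21.1·0.31 + 13.9·21.1·0.35] = 1010.91 + 554.363 = 1565.27.
With uncorrelated errors the cross-covariances are all true-score covariance, so they carry over unchanged; only the diagonal terms shrink to ρᵢσᵢ².
True-score variance = [19.3²·0.61 + 13.9²·0.59 + 21.1²·0.83] + 554.363 = 710.737 + 554.363 = 1265.1.
Reliability = 1265.1 / 1565.27 = 0.808.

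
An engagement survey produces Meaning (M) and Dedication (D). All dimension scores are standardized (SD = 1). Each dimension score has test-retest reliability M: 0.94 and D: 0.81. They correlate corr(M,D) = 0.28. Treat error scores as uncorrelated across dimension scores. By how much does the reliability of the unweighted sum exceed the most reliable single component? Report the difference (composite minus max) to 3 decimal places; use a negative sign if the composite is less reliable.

Var(sum) = 2 + 0.56 = 2.56; true-score variance = 1.75 + 0.56 = 2.31; composite reliability = 0.9023.
Max component reliability = 0.9400.
Difference = 0.9023 − 0.9400 = -0.038.

-0.038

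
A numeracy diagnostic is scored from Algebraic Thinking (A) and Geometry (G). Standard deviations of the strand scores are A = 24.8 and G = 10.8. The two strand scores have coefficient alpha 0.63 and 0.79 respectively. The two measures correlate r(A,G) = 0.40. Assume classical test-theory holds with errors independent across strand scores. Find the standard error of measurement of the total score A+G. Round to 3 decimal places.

Var(total) = 731.68 + 214.272 = 945.952.
True-score variance = 479.621 + 214.272 = 693.893, so reliability = 0.7335.
Error variance = 945.952 − 693.893 = 252.059; SEM = √252.059 = 15.876.

15.876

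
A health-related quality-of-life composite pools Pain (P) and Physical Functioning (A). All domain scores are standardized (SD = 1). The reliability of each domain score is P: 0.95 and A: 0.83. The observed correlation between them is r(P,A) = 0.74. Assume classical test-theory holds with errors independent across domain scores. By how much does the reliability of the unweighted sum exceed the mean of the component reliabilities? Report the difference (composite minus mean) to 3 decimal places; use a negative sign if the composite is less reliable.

0.047

Var(sum) = 2 + 1.48 = 3.48; true-score variance = 1.78 + 1.48 = 3.26; composite reliability = 0.9368.
Mean component reliability = 0.8900.
Difference = 0.9368 − 0.8900 = 0.047.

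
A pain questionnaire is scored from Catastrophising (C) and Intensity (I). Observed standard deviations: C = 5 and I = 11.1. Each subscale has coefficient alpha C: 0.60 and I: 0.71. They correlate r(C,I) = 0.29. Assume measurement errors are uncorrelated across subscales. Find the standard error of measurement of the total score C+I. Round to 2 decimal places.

Var(total) = 148.21 + 32.19 = 180.4.
True-score variance = 102.479 + 32.19 = 134.669, so reliability = 0.7465.
Error variance = 180.4 − 134.669 = 45.7309; SEM = √45.7309 = 6.76.

6.76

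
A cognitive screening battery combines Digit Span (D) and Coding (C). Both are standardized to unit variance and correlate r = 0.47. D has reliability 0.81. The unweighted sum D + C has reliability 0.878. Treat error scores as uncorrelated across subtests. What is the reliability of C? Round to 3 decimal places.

Var(D+C) = 2 + 2·0.47 = 2.940.
True-score variance = ρ_D + ρ_C + 2·0.47, so 0.878 = (0.81 + ρ_C + 0.94) / 2.940.
ρ_C = 0.878·2.940 − 0.81 − 0.94 = 0.831.

0.831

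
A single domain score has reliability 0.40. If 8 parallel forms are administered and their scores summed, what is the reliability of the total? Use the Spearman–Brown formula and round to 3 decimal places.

0.842

ρ_k = kρ / (1 + (k−1)ρ) = 8·0.40 / (1 + 7·0.40) = 3.200 / 3.800 = 0.842.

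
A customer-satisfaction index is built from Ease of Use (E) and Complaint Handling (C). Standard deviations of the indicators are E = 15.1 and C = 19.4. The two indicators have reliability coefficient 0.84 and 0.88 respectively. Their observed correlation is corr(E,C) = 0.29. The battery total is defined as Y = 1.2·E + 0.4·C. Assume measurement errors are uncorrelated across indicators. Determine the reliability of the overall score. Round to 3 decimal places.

Var(Y) = 1.2²·15.1² + 0.4²·19.4² + 2·[0.48·15.1·19.4·0.29] = 388.552 + 81.5545 = 470.106.
Under uncorrelated errors the observed covariances equal the true-score covariances, so only the own-variance terms attenuate.
True-score variance = [1.2²·15.1²·0.84 + 0.4²·19.4²·0.88] + 81.5545 = 328.792 + 81.5545 = 410.347.
Reliability = 410.347 / 470.106 = 0.873.

0.873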